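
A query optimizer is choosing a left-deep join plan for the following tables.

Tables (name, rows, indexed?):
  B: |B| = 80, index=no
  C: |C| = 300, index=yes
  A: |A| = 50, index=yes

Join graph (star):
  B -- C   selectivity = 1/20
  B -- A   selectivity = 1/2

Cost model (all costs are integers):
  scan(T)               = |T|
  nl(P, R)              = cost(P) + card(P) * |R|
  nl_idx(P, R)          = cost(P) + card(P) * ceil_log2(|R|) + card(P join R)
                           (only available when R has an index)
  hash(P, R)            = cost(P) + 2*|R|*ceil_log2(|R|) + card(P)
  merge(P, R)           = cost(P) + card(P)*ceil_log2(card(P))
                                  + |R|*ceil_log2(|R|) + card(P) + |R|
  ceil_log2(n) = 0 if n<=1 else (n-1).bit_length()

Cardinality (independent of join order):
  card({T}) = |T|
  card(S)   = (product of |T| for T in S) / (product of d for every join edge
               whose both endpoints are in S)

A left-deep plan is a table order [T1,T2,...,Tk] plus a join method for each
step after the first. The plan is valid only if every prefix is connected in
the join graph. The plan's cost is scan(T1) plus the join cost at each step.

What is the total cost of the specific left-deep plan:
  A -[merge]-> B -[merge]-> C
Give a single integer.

28040

step 1: scan A: cost=50, card=50
step 2: join B via merge
    card(P join B) = 50*80/(2) = 2000
    cost = 50 + 50*6 + 80*7 + 50 + 80 = 1040
step 3: join C via merge
    card(P join C) = 2000*300/(20) = 30000
    cost = 1040 + 2000*11 + 300*9 + 2000 + 300 = 28040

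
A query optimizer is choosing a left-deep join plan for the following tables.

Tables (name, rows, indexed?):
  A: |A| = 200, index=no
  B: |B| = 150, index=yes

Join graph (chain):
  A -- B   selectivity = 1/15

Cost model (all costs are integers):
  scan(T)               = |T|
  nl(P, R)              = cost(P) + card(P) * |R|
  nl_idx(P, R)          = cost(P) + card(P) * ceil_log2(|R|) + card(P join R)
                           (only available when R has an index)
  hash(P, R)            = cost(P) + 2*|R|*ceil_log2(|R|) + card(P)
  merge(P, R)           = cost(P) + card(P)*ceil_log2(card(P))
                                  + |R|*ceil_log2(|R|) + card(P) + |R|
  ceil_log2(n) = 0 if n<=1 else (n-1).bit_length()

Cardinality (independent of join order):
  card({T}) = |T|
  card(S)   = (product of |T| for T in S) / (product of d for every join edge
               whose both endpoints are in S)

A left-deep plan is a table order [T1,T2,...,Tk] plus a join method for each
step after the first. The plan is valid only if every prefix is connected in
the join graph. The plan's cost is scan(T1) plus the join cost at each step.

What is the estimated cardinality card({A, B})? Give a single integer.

2000

Tables in S: A(200), B(150)
Edges inside S: A-B(d=15)
numerator = 200 * 150 = 30000
denominator = 15 = 15
card(S) = 30000 / 15 = 2000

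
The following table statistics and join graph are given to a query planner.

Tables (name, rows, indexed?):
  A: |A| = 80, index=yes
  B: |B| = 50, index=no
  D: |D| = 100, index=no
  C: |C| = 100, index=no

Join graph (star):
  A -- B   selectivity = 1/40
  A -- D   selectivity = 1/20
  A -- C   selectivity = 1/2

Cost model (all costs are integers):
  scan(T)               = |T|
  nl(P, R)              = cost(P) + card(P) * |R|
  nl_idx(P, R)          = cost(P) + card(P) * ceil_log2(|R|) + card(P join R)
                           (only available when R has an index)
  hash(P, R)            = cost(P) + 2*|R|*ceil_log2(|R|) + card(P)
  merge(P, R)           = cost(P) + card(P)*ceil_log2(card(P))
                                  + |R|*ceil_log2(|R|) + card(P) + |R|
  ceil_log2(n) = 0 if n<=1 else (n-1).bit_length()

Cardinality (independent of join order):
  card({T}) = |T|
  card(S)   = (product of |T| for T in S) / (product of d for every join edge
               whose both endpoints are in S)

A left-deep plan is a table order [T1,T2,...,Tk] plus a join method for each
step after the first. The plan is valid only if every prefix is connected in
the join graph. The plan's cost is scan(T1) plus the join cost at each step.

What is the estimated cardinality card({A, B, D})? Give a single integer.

500

Tables in S: A(80), B(50), D(100)
Edges inside S: A-B(d=40), A-D(d=20)
numerator = 80 * 50 * 100 = 400000
denominator = 40 * 20 = 800
card(S) = 400000 / 800 = 500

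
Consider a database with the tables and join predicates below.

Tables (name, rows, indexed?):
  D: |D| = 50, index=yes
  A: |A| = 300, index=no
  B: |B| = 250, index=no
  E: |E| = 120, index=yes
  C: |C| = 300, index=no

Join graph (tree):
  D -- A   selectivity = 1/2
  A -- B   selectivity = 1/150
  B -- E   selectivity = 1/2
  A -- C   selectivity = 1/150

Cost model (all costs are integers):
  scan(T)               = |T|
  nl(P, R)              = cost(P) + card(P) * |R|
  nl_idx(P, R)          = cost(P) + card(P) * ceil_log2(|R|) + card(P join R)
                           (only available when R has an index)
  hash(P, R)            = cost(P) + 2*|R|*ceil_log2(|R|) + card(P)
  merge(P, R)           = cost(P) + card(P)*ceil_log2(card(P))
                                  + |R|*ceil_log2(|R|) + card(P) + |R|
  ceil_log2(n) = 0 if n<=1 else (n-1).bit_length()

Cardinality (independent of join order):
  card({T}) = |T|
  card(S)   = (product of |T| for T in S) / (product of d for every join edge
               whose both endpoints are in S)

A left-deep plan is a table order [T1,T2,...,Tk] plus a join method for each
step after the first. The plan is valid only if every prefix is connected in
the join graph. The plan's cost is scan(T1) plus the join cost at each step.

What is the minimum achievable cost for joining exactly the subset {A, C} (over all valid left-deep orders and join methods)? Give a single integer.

6000

Selinger DP over subsets of {A,C}:
  {A}: scan cost=300, card=300
  {C}: scan cost=300, card=300
  {AC}: card=600; try (C,hash)→6000, (A,hash)→6000, (C,merge)→6300, (A,merge)→6300, (C,nl)→90300, (A,nl)→90300; best=6000 via (C,hash)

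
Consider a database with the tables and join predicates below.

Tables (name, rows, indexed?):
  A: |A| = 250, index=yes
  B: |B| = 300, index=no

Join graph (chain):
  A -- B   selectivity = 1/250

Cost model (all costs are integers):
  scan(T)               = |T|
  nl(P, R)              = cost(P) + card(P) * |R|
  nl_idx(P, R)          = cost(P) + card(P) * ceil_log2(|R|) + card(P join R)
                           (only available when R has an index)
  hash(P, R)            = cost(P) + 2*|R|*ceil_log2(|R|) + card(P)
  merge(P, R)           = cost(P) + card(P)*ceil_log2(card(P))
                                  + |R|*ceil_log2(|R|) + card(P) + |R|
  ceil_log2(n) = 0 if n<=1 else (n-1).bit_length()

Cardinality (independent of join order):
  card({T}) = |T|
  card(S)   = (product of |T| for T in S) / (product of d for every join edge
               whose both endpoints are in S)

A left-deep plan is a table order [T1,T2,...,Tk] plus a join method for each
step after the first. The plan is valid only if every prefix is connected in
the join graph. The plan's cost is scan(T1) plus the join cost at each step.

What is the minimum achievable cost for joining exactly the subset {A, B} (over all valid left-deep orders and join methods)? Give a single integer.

3000

Selinger DP over subsets of {A,B}:
  {A}: scan cost=250, card=250
  {B}: scan cost=300, card=300
  {AB}: card=300; try (A,nl_idx)→3000, (A,hash)→4600, (B,merge)→5500, (A,merge)→5550, (B,hash)→5900, (B,nl)→75250 …(+1); best=3000 via (A,nl_idx)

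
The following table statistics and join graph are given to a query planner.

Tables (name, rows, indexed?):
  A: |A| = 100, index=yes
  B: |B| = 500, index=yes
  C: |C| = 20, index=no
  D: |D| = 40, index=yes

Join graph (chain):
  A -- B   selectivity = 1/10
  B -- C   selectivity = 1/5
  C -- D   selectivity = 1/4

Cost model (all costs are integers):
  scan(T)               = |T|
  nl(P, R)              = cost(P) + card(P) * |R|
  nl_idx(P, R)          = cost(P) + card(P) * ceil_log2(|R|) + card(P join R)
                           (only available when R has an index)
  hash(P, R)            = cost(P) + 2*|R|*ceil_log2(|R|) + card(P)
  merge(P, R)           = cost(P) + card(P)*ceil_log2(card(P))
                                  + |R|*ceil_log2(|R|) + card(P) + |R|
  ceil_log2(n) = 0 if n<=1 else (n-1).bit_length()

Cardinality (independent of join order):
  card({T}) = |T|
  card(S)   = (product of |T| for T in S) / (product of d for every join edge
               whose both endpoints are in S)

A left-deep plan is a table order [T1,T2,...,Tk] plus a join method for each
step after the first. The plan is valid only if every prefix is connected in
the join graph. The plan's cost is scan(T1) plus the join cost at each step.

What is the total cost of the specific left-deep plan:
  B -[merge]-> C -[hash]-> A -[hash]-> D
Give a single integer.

step 1: scan B: cost=500, card=500
step 2: join C via merge
    card(P join C) = 500*20/(5) = 2000
    cost = 500 + 500*9 + 20*5 + 500 + 20 = 5620
step 3: join A via hash
    card(P join A) = 2000*100/(10) = 20000
    cost = 5620 + 2*100*7 + 2000 = 9020
step 4: join D via hash
    card(P join D) = 20000*40/(4) = 200000
    cost = 9020 + 2*40*6 + 20000 = 29500

29500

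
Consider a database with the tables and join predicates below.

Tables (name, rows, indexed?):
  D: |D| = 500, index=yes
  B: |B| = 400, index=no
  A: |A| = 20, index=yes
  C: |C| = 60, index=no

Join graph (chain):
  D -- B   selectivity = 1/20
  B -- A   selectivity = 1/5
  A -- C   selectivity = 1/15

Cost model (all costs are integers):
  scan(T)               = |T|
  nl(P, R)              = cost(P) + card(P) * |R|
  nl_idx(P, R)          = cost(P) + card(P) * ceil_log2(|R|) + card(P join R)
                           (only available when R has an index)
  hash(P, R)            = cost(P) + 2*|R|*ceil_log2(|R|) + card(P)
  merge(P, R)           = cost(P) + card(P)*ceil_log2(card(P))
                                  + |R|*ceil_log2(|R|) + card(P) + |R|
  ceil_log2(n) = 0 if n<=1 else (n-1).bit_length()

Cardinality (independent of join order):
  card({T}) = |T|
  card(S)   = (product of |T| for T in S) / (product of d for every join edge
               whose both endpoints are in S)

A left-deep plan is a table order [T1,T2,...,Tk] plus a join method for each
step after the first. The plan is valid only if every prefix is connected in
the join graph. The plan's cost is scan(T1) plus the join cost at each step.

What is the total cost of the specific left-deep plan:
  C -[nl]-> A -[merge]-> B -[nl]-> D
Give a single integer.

3205900

step 1: scan C: cost=60, card=60
step 2: join A via nl
    card(P join A) = 60*20/(15) = 80
    cost = 60 + 60*20 = 1260
step 3: join B via merge
    card(P join B) = 80*400/(5) = 6400
    cost = 1260 + 80*7 + 400*9 + 80 + 400 = 5900
step 4: join D via nl
    card(P join D) = 6400*500/(20) = 160000
    cost = 5900 + 6400*500 = 3205900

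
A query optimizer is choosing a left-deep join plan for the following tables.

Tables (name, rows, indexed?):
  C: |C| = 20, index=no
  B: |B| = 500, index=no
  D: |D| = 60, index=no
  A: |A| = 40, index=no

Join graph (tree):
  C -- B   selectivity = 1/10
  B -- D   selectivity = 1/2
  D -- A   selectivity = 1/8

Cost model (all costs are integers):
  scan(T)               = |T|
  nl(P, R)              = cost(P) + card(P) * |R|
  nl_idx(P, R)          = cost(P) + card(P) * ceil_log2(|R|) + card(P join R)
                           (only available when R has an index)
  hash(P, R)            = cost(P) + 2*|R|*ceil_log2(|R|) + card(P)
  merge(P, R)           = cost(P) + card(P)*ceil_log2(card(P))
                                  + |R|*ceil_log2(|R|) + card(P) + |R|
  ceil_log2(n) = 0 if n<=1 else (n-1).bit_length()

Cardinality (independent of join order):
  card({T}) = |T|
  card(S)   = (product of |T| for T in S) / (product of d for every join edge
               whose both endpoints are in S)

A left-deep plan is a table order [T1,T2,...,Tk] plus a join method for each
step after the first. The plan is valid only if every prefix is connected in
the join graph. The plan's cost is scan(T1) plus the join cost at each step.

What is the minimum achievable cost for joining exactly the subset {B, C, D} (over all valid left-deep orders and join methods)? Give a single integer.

Selinger DP over subsets of {B,C,D}:
  {C}: scan cost=20, card=20
  {B}: scan cost=500, card=500
  {D}: scan cost=60, card=60
  {BC}: card=1000; try (C,hash)→1200, (B,merge)→5140, (C,merge)→5620, (B,hash)→9040, (B,nl)→10020, (C,nl)→10500; best=1200 via (C,hash)
  {BD}: card=15000; try (D,hash)→1720, (B,merge)→5480, (D,merge)→5920, (B,hash)→9120, (B,nl)→30060, (D,nl)→30500; best=1720 via (D,hash)
  {BCD}: card=30000; try (D,hash)→2920, (D,merge)→12620, (C,hash)→16920, (D,nl)→61200, (C,merge)→226840, (C,nl)→301720; best=2920 via (D,hash)

2920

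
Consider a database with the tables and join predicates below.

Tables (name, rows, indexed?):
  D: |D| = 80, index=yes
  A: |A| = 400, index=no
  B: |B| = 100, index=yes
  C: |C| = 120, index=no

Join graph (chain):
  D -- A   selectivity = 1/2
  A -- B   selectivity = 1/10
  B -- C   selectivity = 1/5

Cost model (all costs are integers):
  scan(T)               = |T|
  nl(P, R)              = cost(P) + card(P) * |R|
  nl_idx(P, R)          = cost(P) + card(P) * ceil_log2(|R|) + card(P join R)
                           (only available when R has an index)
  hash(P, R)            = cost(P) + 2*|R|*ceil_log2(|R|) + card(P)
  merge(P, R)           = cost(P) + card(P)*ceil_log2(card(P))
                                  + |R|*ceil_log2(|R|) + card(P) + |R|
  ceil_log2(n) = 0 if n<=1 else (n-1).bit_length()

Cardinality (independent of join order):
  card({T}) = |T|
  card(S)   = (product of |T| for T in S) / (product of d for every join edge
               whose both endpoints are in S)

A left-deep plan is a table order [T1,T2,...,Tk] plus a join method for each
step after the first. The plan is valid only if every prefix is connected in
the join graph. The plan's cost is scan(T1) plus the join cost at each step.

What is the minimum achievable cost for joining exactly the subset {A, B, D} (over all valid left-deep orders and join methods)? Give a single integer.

7320

Selinger DP over subsets of {A,B,D}:
  {D}: scan cost=80, card=80
  {A}: scan cost=400, card=400
  {B}: scan cost=100, card=100
  {AD}: card=16000; try (D,hash)→1920, (A,merge)→4720, (D,merge)→5040, (A,hash)→7360, (D,nl_idx)→19200, (A,nl)→32080 …(+1); best=1920 via (D,hash)
  {AB}: card=4000; try (B,hash)→2200, (A,merge)→4900, (B,merge)→5200, (B,nl_idx)→7200, (A,hash)→7400, (A,nl)→40100 …(+1); best=2200 via (B,hash)
  {ABD}: card=160000; try (D,hash)→7320, (B,hash)→19320, (D,merge)→54840, (D,nl_idx)→190200, (B,merge)→242720, (B,nl_idx)→273920 …(+2); best=7320 via (D,hash)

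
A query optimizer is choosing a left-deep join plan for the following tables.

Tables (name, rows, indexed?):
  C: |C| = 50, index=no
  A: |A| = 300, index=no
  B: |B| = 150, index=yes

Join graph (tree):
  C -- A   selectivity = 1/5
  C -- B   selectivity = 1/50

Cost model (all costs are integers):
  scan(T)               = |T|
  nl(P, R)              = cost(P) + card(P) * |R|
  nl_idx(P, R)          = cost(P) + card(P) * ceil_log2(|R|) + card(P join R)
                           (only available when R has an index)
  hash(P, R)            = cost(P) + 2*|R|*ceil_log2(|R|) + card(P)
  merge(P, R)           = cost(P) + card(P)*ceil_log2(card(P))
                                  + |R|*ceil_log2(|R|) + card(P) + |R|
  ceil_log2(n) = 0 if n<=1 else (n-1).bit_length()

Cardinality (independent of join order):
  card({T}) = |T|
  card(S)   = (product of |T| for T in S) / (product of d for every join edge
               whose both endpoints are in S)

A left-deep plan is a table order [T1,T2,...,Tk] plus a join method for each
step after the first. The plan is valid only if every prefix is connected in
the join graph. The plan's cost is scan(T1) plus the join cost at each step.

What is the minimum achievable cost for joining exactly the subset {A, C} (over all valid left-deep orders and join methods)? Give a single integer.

Selinger DP over subsets of {A,C}:
  {C}: scan cost=50, card=50
  {A}: scan cost=300, card=300
  {AC}: card=3000; try (C,hash)→1200, (A,merge)→3400, (C,merge)→3650, (A,hash)→5500, (A,nl)→15050, (C,nl)→15300; best=1200 via (C,hash)

1200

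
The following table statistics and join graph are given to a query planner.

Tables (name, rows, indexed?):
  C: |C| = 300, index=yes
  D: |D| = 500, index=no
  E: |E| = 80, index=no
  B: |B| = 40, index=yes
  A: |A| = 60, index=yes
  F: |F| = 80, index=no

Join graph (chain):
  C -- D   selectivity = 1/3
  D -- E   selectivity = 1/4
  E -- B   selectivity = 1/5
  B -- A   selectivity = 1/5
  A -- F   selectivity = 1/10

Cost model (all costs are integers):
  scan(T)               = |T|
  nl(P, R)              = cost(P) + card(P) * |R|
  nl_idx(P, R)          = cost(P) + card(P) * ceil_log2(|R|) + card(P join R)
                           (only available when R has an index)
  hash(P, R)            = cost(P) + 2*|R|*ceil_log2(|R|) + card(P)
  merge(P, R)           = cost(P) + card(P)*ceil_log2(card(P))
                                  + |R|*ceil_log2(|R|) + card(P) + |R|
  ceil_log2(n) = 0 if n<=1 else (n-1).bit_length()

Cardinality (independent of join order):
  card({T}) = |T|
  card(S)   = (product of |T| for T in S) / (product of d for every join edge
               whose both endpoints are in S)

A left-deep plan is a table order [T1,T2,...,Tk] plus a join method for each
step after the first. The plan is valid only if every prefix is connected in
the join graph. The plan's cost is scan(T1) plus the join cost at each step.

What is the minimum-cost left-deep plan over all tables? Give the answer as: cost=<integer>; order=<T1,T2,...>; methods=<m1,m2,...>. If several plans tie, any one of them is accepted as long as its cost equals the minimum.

cost=7762640; order=F,A,B,E,D,C; methods=hash,hash,hash,hash,hash

Selinger DP (subsets sized 1..n):
  {C}: scan cost=300, card=300
  {D}: scan cost=500, card=500
  {E}: scan cost=80, card=80
  {B}: scan cost=40, card=40
  {A}: scan cost=60, card=60
  {F}: scan cost=80, card=80
  {CD}: card=50000; try (C,hash)→6400, (D,merge)→8300, (C,merge)→8500, (D,hash)→9600, (C,nl_idx)→55000, (D,nl)→150300 …(+1); best=6400 via (C,hash)
  {DE}: card=10000; try (E,hash)→2120, (D,merge)→5720, (E,merge)→6140, (D,hash)→9160, (D,nl)→40080, (E,nl)→40500; best=2120 via (E,hash)
  {BE}: card=640; try (B,hash)→640, (E,merge)→960, (B,merge)→1000, (E,hash)→1200, (B,nl_idx)→1200, (E,nl)→3240 …(+1); best=640 via (B,hash)
  {AB}: card=480; try (B,hash)→600, (A,merge)→740, (B,merge)→760, (A,nl_idx)→760, (A,hash)→800, (B,nl_idx)→900 …(+2); best=600 via (B,hash)
  {AF}: card=480; try (A,hash)→880, (A,nl_idx)→1040, (F,merge)→1120, (A,merge)→1140, (F,hash)→1240, (F,nl)→4860 …(+1); best=880 via (A,hash)
  {CDE}: card=1000000; try (C,hash)→17520, (E,hash)→57520, (C,merge)→155120, (E,merge)→857040, (C,nl_idx)→1092120, (C,nl)→3002120 …(+1); best=17520 via (C,hash)
  {BDE}: card=80000; try (D,hash)→10280, (B,hash)→12600, (D,merge)→12680, (B,nl_idx)→142120, (B,merge)→152400, (D,nl)→320640 …(+1); best=10280 via (D,hash)
  {ABE}: card=7680; try (A,hash)→2000, (E,hash)→2200, (E,merge)→6040, (A,merge)→8100, (A,nl_idx)→12160, (E,nl)→39000 …(+1); best=2000 via (A,hash)
  {ABF}: card=3840; try (B,hash)→1840, (F,hash)→2200, (B,merge)→5960, (F,merge)→6040, (B,nl_idx)→7600, (B,nl)→20080 …(+1); best=1840 via (B,hash)
  {BCDE}: card=8000000; try (C,hash)→95680, (B,hash)→1018000, (C,merge)→1453280, (C,nl_idx)→8730280, (B,nl_idx)→14017520, (B,merge)→21017800 …(+2); best=95680 via (C,hash)
  {ABDE}: card=960000; try (D,hash)→18680, (A,hash)→91000, (D,merge)→114520, (A,nl_idx)→1450280, (A,merge)→1450700, (D,nl)→3842000 …(+1); best=18680 via (D,hash)
  {ABEF}: card=61440; try (E,hash)→6800, (F,hash)→10800, (E,merge)→52400, (F,merge)→110160, (E,nl)→309040, (F,nl)→616400; best=6800 via (E,hash)
  {ABCDE}: card=96000000; try (C,hash)→984080, (A,hash)→8096400, (C,merge)→20181680, (C,nl_idx)→104658680, (A,nl_idx)→144095680, (A,merge)→192096100 …(+2); best=984080 via (C,hash)
  {ABDEF}: card=7680000; try (D,hash)→77240, (F,hash)→979800, (D,merge)→1056280, (F,merge)→20179320, (D,nl)→30726800, (F,nl)→76818680; best=77240 via (D,hash)
  {ABCDEF}: card=768000000; try (C,hash)→7762640, (F,hash)→96985200, (C,merge)→184400240, (C,nl_idx)→837197240, (C,nl)→2304077240, (F,merge)→2688984720 …(+1); best=7762640 via (C,hash)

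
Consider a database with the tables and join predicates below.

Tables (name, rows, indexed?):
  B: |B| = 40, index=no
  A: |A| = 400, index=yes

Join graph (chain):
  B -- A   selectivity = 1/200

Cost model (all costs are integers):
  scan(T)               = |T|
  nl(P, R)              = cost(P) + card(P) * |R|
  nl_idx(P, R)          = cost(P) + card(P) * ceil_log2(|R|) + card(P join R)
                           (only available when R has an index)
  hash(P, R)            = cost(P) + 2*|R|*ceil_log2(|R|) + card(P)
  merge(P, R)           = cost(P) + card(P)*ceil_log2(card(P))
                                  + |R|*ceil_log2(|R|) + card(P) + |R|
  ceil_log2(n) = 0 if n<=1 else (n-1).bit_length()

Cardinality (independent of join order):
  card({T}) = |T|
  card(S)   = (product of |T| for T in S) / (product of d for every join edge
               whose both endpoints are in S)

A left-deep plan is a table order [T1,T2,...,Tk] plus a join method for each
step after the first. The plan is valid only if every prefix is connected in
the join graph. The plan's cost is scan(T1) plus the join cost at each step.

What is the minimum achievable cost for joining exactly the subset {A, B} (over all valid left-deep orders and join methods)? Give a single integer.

Selinger DP over subsets of {A,B}:
  {B}: scan cost=40, card=40
  {A}: scan cost=400, card=400
  {AB}: card=80; try (A,nl_idx)→480, (B,hash)→1280, (A,merge)→4320, (B,merge)→4680, (A,hash)→7280, (A,nl)→16040 …(+1); best=480 via (A,nl_idx)

480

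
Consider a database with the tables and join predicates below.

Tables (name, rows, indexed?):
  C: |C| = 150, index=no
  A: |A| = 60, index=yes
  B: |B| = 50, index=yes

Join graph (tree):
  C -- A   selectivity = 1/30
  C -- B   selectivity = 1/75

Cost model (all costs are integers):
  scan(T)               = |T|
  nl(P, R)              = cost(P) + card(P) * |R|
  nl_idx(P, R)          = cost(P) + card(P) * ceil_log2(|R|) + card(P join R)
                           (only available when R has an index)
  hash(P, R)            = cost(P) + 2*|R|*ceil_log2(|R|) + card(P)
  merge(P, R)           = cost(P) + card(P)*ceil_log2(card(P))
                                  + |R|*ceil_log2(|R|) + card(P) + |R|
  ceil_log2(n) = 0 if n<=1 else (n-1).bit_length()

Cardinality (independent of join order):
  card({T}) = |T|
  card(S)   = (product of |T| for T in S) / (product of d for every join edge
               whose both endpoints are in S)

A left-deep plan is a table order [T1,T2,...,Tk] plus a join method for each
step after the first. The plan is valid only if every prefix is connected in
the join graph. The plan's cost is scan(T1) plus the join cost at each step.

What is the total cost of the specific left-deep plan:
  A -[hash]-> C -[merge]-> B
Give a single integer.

5870

step 1: scan A: cost=60, card=60
step 2: join C via hash
    card(P join C) = 60*150/(30) = 300
    cost = 60 + 2*150*8 + 60 = 2520
step 3: join B via merge
    card(P join B) = 300*50/(75) = 200
    cost = 2520 + 300*9 + 50*6 + 300 + 50 = 5870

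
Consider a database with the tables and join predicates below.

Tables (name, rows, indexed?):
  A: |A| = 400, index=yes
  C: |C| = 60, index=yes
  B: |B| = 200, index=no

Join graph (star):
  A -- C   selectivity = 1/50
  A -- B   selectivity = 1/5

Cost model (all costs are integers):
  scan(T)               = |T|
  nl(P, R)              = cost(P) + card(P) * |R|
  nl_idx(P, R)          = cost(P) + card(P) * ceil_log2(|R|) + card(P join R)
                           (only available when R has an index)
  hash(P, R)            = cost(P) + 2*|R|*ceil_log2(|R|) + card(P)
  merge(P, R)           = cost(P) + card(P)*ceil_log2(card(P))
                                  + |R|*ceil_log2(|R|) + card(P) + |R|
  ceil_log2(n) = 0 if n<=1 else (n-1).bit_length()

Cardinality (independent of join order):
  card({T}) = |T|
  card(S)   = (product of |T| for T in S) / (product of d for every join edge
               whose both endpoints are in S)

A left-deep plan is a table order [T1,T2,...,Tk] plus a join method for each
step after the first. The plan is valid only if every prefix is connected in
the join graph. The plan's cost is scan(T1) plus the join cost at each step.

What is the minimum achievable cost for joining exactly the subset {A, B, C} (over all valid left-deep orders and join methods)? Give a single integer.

Selinger DP over subsets of {A,B,C}:
  {A}: scan cost=400, card=400
  {C}: scan cost=60, card=60
  {B}: scan cost=200, card=200
  {AC}: card=480; try (A,nl_idx)→1080, (C,hash)→1520, (C,nl_idx)→3280, (A,merge)→4480, (C,merge)→4820, (A,hash)→7320 …(+2); best=1080 via (A,nl_idx)
  {AB}: card=16000; try (B,hash)→4000, (A,merge)→6000, (B,merge)→6200, (A,hash)→7600, (A,nl_idx)→18000, (A,nl)→80200 …(+1); best=4000 via (B,hash)
  {ABC}: card=19200; try (B,hash)→4760, (B,merge)→7680, (C,hash)→20720, (B,nl)→97080, (C,nl_idx)→119200, (C,merge)→244420 …(+1); best=4760 via (B,hash)

4760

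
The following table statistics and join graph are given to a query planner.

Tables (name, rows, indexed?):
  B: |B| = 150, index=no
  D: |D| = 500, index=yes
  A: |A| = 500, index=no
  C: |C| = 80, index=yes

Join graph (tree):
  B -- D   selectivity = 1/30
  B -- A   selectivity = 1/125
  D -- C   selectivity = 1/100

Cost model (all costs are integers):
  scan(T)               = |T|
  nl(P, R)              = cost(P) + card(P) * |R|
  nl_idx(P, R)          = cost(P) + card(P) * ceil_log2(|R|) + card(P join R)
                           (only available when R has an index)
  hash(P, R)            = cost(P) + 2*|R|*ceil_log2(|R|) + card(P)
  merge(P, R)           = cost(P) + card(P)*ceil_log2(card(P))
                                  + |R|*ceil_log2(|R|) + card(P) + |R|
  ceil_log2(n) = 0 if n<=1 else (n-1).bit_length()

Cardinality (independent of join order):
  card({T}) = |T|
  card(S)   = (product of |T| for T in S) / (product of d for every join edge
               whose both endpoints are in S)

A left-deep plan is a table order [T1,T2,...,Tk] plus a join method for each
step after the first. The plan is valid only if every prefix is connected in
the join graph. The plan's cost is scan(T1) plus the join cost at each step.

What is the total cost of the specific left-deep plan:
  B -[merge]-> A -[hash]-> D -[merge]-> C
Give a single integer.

166740

step 1: scan B: cost=150, card=150
step 2: join A via merge
    card(P join A) = 150*500/(125) = 600
    cost = 150 + 150*8 + 500*9 + 150 + 500 = 6500
step 3: join D via hash
    card(P join D) = 600*500/(30) = 10000
    cost = 6500 + 2*500*9 + 600 = 16100
step 4: join C via merge
    card(P join C) = 10000*80/(100) = 8000
    cost = 16100 + 10000*14 + 80*7 + 10000 + 80 = 166740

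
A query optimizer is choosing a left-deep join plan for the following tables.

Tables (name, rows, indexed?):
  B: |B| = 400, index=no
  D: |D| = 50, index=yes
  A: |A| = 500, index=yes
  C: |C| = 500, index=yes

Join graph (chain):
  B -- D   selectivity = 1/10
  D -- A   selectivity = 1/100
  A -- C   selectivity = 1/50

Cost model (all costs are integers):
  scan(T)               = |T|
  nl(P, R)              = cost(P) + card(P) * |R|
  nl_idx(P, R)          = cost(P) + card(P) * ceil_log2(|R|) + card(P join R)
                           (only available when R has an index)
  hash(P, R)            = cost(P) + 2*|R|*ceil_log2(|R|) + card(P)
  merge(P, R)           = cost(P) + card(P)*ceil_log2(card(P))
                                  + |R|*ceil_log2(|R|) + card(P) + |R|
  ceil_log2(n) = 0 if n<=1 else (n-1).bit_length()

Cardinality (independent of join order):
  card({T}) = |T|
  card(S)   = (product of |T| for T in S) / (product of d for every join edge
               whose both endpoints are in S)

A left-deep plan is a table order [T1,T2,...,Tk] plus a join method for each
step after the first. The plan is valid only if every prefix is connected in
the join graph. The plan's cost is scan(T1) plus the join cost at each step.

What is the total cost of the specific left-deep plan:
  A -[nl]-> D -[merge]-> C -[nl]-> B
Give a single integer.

step 1: scan A: cost=500, card=500
step 2: join D via nl
    card(P join D) = 500*50/(100) = 250
    cost = 500 + 500*50 = 25500
step 3: join C via merge
    card(P join C) = 250*500/(50) = 2500
    cost = 25500 + 250*8 + 500*9 + 250 + 500 = 32750
step 4: join B via nl
    card(P join B) = 2500*400/(10) = 100000
    cost = 32750 + 2500*400 = 1032750

1032750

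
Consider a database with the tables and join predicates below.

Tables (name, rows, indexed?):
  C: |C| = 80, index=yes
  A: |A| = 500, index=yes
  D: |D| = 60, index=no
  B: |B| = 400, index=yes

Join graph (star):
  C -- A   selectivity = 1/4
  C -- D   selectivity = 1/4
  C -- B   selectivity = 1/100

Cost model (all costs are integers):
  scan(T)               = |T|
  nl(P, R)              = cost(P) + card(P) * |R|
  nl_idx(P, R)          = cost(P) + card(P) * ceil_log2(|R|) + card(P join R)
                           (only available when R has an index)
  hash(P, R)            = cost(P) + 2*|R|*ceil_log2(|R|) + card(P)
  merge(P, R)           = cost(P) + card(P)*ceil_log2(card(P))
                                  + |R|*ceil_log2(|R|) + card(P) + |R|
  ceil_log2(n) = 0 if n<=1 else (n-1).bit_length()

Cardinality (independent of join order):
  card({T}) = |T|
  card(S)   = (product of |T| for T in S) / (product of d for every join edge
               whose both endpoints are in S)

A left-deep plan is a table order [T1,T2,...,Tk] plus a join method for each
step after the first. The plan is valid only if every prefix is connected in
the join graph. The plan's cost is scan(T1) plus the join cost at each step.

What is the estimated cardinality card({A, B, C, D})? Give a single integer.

Tables in S: A(500), B(400), C(80), D(60)
Edges inside S: C-A(d=4), C-D(d=4), C-B(d=100)
numerator = 500 * 400 * 80 * 60 = 960000000
denominator = 4 * 4 * 100 = 1600
card(S) = 960000000 / 1600 = 600000

600000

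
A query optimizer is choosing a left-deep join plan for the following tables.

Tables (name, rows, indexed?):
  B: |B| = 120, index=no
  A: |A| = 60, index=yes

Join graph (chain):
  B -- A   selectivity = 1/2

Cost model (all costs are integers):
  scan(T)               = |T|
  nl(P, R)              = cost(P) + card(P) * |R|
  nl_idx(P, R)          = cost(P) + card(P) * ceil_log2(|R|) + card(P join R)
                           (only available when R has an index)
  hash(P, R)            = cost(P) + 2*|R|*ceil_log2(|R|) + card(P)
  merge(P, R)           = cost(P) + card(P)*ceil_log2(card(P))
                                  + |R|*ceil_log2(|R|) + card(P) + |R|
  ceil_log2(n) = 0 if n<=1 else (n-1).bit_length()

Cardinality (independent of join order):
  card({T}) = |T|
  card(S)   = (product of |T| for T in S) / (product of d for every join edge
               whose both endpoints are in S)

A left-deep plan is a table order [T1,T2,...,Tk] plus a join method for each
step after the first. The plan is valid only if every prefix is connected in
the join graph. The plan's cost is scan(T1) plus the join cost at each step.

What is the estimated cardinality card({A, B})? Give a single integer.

3600

Tables in S: A(60), B(120)
Edges inside S: B-A(d=2)
numerator = 60 * 120 = 7200
denominator = 2 = 2
card(S) = 7200 / 2 = 3600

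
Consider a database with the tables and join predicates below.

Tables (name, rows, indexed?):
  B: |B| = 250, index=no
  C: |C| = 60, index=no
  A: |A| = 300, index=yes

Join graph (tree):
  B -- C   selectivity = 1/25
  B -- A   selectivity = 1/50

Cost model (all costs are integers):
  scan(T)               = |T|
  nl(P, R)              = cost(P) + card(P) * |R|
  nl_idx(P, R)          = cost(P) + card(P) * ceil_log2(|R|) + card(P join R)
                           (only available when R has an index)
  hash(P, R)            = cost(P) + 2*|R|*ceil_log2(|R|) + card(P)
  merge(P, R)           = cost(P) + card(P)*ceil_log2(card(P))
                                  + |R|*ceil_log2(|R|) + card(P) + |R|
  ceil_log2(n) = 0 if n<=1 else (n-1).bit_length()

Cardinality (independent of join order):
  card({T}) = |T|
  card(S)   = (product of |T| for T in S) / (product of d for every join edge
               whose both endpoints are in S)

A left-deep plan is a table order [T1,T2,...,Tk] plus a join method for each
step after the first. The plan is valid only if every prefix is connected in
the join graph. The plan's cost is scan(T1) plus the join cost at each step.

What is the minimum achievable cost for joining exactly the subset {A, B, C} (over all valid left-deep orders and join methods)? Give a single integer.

6220

Selinger DP over subsets of {A,B,C}:
  {B}: scan cost=250, card=250
  {C}: scan cost=60, card=60
  {A}: scan cost=300, card=300
  {BC}: card=600; try (C,hash)→1220, (B,merge)→2730, (C,merge)→2920, (B,hash)→4120, (B,nl)→15060, (C,nl)→15250; best=1220 via (C,hash)
  {AB}: card=1500; try (A,nl_idx)→4000, (B,hash)→4600, (A,merge)→5500, (B,merge)→5550, (A,hash)→5900, (A,nl)→75250 …(+1); best=4000 via (A,nl_idx)
  {ABC}: card=3600; try (C,hash)→6220, (A,hash)→7220, (A,nl_idx)→10220, (A,merge)→10820, (C,merge)→22420, (C,nl)→94000 …(+1); best=6220 via (C,hash)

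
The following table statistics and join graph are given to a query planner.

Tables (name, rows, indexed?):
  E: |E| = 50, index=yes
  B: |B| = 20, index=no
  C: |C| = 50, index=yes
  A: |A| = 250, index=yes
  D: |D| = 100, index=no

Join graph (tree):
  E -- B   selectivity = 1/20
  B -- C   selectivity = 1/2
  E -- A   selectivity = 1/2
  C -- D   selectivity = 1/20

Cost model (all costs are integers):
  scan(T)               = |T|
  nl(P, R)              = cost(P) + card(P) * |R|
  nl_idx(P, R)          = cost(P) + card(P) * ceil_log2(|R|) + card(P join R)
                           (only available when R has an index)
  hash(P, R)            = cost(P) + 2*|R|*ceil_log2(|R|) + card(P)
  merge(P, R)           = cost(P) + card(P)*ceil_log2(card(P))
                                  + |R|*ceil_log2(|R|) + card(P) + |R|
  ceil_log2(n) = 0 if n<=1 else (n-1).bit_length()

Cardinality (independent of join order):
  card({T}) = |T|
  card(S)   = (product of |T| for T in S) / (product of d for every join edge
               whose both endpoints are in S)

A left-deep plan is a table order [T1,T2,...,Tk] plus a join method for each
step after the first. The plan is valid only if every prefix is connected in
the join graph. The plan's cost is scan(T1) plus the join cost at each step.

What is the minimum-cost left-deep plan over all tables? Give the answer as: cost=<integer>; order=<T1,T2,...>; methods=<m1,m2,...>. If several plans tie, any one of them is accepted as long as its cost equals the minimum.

cost=13740; order=B,E,C,D,A; methods=nl_idx,hash,hash,hash

Selinger DP (subsets sized 1..n):
  {E}: scan cost=50, card=50
  {B}: scan cost=20, card=20
  {C}: scan cost=50, card=50
  {A}: scan cost=250, card=250
  {D}: scan cost=100, card=100
  {BE}: card=50; try (E,nl_idx)→190, (B,hash)→300, (E,merge)→490, (B,merge)→520, (E,hash)→640, (E,nl)→1020 …(+1); best=190 via (E,nl_idx)
  {AE}: card=6250; try (E,hash)→1100, (A,merge)→2650, (E,merge)→2850, (A,hash)→4100, (A,nl_idx)→6700, (E,nl_idx)→8000 …(+2); best=1100 via (E,hash)
  {BC}: card=500; try (B,hash)→300, (C,merge)→490, (B,merge)→520, (C,hash)→640, (C,nl_idx)→640, (C,nl)→1020 …(+1); best=300 via (B,hash)
  {CD}: card=250; try (C,hash)→800, (C,nl_idx)→950, (D,merge)→1200, (C,merge)→1250, (D,hash)→1500, (D,nl)→5050 …(+1); best=800 via (C,hash)
  {BCE}: card=1250; try (C,hash)→840, (C,merge)→890, (E,hash)→1400, (C,nl_idx)→1740, (C,nl)→2690, (E,nl_idx)→4550 …(+2); best=840 via (C,hash)
  {ABE}: card=6250; try (A,merge)→2790, (A,hash)→4240, (A,nl_idx)→6840, (B,hash)→7550, (A,nl)→12690, (B,merge)→88720 …(+1); best=2790 via (A,merge)
  {BCD}: card=2500; try (B,hash)→1250, (D,hash)→2200, (B,merge)→3170, (B,nl)→5800, (D,merge)→6100, (D,nl)→50300; best=1250 via (B,hash)
  {ABCE}: card=156250; try (A,hash)→6090, (C,hash)→9640, (A,merge)→18090, (C,merge)→90640, (A,nl_idx)→167090, (C,nl_idx)→196540 …(+2); best=6090 via (A,hash)
  {BCDE}: card=6250; try (D,hash)→3490, (E,hash)→4350, (D,merge)→16640, (E,nl_idx)→22500, (E,merge)→34100, (D,nl)→125840 …(+1); best=3490 via (D,hash)
  {ABCDE}: card=781250; try (A,hash)→13740, (A,merge)→93240, (D,hash)→163740, (A,nl_idx)→834740, (A,nl)→1565990, (D,merge)→2975640 …(+1); best=13740 via (A,hash)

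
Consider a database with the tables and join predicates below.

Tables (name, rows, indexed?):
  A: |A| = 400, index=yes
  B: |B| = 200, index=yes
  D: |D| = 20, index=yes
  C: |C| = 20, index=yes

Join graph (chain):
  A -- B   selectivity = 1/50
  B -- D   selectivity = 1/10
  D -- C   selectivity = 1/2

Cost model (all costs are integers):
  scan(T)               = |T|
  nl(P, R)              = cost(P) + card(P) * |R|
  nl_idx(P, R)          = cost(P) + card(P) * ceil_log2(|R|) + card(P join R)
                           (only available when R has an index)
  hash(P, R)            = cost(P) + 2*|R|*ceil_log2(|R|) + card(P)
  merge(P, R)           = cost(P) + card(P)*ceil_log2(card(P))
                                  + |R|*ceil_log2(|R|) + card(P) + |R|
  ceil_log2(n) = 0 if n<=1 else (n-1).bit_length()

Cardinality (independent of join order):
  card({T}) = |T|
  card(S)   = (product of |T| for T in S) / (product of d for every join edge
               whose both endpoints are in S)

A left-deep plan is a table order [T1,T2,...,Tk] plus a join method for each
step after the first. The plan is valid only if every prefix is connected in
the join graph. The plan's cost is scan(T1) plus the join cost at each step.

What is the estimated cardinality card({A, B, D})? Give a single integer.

3200

Tables in S: A(400), B(200), D(20)
Edges inside S: A-B(d=50), B-D(d=10)
numerator = 400 * 200 * 20 = 1600000
denominator = 50 * 10 = 500
card(S) = 1600000 / 500 = 3200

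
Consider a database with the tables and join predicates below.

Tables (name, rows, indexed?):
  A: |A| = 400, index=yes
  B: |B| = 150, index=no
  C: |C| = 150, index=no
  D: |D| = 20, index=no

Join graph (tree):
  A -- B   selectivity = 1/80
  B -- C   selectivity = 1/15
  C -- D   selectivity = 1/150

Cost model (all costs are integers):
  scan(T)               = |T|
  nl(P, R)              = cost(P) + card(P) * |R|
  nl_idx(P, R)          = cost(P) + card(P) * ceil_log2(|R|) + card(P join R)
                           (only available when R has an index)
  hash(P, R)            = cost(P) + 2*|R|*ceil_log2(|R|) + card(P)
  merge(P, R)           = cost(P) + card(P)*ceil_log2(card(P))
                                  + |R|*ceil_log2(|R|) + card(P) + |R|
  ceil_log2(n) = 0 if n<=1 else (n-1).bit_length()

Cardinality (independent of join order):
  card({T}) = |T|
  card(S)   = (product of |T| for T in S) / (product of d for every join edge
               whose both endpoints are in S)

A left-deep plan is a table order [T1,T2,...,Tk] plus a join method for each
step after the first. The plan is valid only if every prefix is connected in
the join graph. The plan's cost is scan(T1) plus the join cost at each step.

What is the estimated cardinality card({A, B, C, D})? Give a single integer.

1000

Tables in S: A(400), B(150), C(150), D(20)
Edges inside S: A-B(d=80), B-C(d=15), C-D(d=150)
numerator = 400 * 150 * 150 * 20 = 180000000
denominator = 80 * 15 * 150 = 180000
card(S) = 180000000 / 180000 = 1000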